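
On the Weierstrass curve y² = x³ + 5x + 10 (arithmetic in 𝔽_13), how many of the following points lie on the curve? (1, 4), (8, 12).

1

(1, 4): 4² ≡ 3, rhs ≡ 3 → on.
(8, 12): 12² ≡ 1, rhs ≡ 3 → off.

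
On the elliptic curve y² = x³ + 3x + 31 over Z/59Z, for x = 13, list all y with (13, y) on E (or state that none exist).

x³ + 3x + 31 = 2267 ≡ 25 (mod 59).
Square roots of 25 mod 59: 5 and 54 (since 5² = 25 ≡ 25).

5, 54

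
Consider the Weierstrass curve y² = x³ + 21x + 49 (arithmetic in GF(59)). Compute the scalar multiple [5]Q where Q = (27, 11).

(47, 55)

Double-and-add on 5 = (101)₂. Start with Q = (27, 11) for the leading 1-bit.
double: tangent at (27, 11): λ = (3·27² + 21)/(2·11) ≡ 25/22. 22⁻¹ ≡ 51 (mod 59), so λ ≡ 25·51 ≡ 36.
  x = λ² - 27 - 27 = 1296 - 54 ≡ 3; y = λ·(27 - 3) - 11 ≡ 27. → (3, 27)
double: tangent at (3, 27): λ = (3·3² + 21)/(2·27) ≡ 48/54. 54⁻¹ ≡ 47 (mod 59), so λ ≡ 48·47 ≡ 14.
  x = λ² - 3 - 3 = 196 - 6 ≡ 13; y = λ·(3 - 13) - 27 ≡ 10. → (13, 10)
add Q: (13, 10) + (27, 11). λ = (11 - 10)/(27 - 13) ≡ 1/14 mod 59. 14⁻¹ ≡ 38 (mod 59) since 14·38 = 532 ≡ 1, so λ ≡ 38.
  x = λ² - 13 - 27 = 1444 - 40 ≡ 47; y = λ·(13 - 47) - 10 ≡ 55. → (47, 55)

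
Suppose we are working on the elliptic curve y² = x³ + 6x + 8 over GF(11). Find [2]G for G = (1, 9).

(1, 2)

tangent at (1, 9): λ = (3·1² + 6)/(2·9) ≡ 9/7. 7⁻¹ ≡ 8 (mod 11) since 7·8 = 56 ≡ 1, so λ ≡ 9·8 ≡ 6.
  x = λ² - 1 - 1 = 36 - 2 ≡ 1; y = λ·(1 - 1) - 9 ≡ 2. → (1, 2)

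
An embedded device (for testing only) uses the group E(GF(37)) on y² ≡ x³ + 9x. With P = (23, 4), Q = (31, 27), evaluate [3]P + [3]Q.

O

First 3P:
Repeated addition: build up to 3P.
2P: tangent at (23, 4): λ = (3·23² + 9)/(2·4) ≡ 5/8. 8⁻¹ ≡ 14 (mod 37), so λ ≡ 5·14 ≡ 33.
  x = λ² - 23 - 23 = 1089 - 46 ≡ 7; y = λ·(23 - 7) - 4 ≡ 6. → (7, 6)
3P: (7, 6) + (23, 4). λ = (4 - 6)/(23 - 7) ≡ 35/16 mod 37. 16⁻¹ ≡ 7 (mod 37), so λ ≡ 23.
  x = λ² - 7 - 23 = 529 - 30 ≡ 18; y = λ·(7 - 18) - 6 ≡ 0. → (18, 0)
3P = (18, 0).
Next 3Q:
Repeated addition: build up to 3Q.
2Q: tangent at (31, 27): λ = (3·31² + 9)/(2·27) ≡ 6/17. 17⁻¹ ≡ 24 (mod 37) since 17·24 = 408 ≡ 1, so λ ≡ 6·24 ≡ 33.
  x = λ² - 31 - 31 = 1089 - 62 ≡ 28; y = λ·(31 - 28) - 27 ≡ 35. → (28, 35)
3Q: (28, 35) + (31, 27). λ = (27 - 35)/(31 - 28) ≡ 29/3 mod 37. 3⁻¹ ≡ 25 (mod 37) since 3·25 = 75 ≡ 1, so λ ≡ 22.
  x = λ² - 28 - 31 = 484 - 59 ≡ 18; y = λ·(28 - 18) - 35 ≡ 0. → (18, 0)
3Q = (18, 0).
Finally 3P + 3Q:
(18, 0) + (18, 0): same x and y₁ ≡ -y₂, so the sum is the point at infinity.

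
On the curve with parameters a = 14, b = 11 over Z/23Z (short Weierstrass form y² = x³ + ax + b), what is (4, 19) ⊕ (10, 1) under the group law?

(18, 0)

(4, 19) + (10, 1). λ = (1 - 19)/(10 - 4) ≡ 5/6 mod 23. 6⁻¹ ≡ 4 (mod 23), so λ ≡ 20.
  x = λ² - 4 - 10 = 400 - 14 ≡ 18; y = λ·(4 - 18) - 19 ≡ 0. → (18, 0)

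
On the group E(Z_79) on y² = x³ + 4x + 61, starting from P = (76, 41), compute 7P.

Repeated addition: build up to 7P.
2P: tangent at (76, 41): λ = (3·76² + 4)/(2·41) ≡ 31/3. 3⁻¹ ≡ 53 (mod 79) since 3·53 = 159 ≡ 1, so λ ≡ 31·53 ≡ 63.
  x = λ² - 76 - 76 = 3969 - 152 ≡ 25; y = λ·(76 - 25) - 41 ≡ 12. → (25, 12)
3P: (25, 12) + (76, 41). λ = (41 - 12)/(76 - 25) ≡ 29/51 mod 79. 51⁻¹ ≡ 31 (mod 79) since 51·31 = 1581 ≡ 1, so λ ≡ 30.
  x = λ² - 25 - 76 = 900 - 101 ≡ 9; y = λ·(25 - 9) - 12 ≡ 73. → (9, 73)
4P: (9, 73) + (76, 41). λ = (41 - 73)/(76 - 9) ≡ 47/67 mod 79. 67⁻¹ ≡ 46 (mod 79), so λ ≡ 29.
  x = λ² - 9 - 76 = 841 - 85 ≡ 45; y = λ·(9 - 45) - 73 ≡ 68. → (45, 68)
5P: (45, 68) + (76, 41). λ = (41 - 68)/(76 - 45) ≡ 52/31 mod 79. 31⁻¹ ≡ 51 (mod 79) since 31·51 = 1581 ≡ 1, so λ ≡ 45.
  x = λ² - 45 - 76 = 2025 - 121 ≡ 8; y = λ·(45 - 8) - 68 ≡ 17. → (8, 17)
6P: (8, 17) + (76, 41). λ = (41 - 17)/(76 - 8) ≡ 24/68 mod 79. 68⁻¹ ≡ 43 (mod 79), so λ ≡ 5.
  x = λ² - 8 - 76 = 25 - 84 ≡ 20; y = λ·(8 - 20) - 17 ≡ 2. → (20, 2)
7P: (20, 2) + (76, 41). λ = (41 - 2)/(76 - 20) ≡ 39/56 mod 79. 56⁻¹ ≡ 24 (mod 79), so λ ≡ 67.
  x = λ² - 20 - 76 = 4489 - 96 ≡ 48; y = λ·(20 - 48) - 2 ≡ 18. → (48, 18)

(48, 18)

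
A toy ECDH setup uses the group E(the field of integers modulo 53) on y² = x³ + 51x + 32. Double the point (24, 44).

tangent at (24, 44): λ = (3·24² + 51)/(2·44) ≡ 30/35. 35⁻¹ ≡ 50 (mod 53), so λ ≡ 30·50 ≡ 16.
  x = λ² - 24 - 24 = 256 - 48 ≡ 49; y = λ·(24 - 49) - 44 ≡ 33. → (49, 33)

(49, 33)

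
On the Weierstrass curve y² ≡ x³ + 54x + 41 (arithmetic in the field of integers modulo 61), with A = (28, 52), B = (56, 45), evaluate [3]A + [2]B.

First 3A:
Repeated addition: build up to 3A.
2A: tangent at (28, 52): λ = (3·28² + 54)/(2·52) ≡ 27/43. 43⁻¹ ≡ 44 (mod 61) since 43·44 = 1892 ≡ 1, so λ ≡ 27·44 ≡ 29.
  x = λ² - 28 - 28 = 841 - 56 ≡ 53; y = λ·(28 - 53) - 52 ≡ 16. → (53, 16)
3A: (53, 16) + (28, 52). λ = (52 - 16)/(28 - 53) ≡ 36/36 mod 61. 36⁻¹ ≡ 39 (mod 61) since 36·39 = 1404 ≡ 1, so λ ≡ 1.
  x = λ² - 53 - 28 = 1 - 81 ≡ 42; y = λ·(53 - 42) - 16 ≡ 56. → (42, 56)
3A = (42, 56).
Next 2B:
Repeated addition: build up to 2B.
2B: tangent at (56, 45): λ = (3·56² + 54)/(2·45) ≡ 7/29. 29⁻¹ ≡ 40 (mod 61), so λ ≡ 7·40 ≡ 36.
  x = λ² - 56 - 56 = 1296 - 112 ≡ 25; y = λ·(56 - 25) - 45 ≡ 34. → (25, 34)
2B = (25, 34).
Finally 3A + 2B:
(42, 56) + (25, 34). λ = (34 - 56)/(25 - 42) ≡ 39/44 mod 61. 44⁻¹ ≡ 43 (mod 61) since 44·43 = 1892 ≡ 1, so λ ≡ 30.
  x = λ² - 42 - 25 = 900 - 67 ≡ 40; y = λ·(42 - 40) - 56 ≡ 4. → (40, 4)

(40, 4)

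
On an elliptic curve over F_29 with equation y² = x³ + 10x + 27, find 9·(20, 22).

Write Q = (20, 22).
Repeated addition: build up to 9Q.
2Q: tangent at (20, 22): λ = (3·20² + 10)/(2·22) ≡ 21/15. 15⁻¹ ≡ 2 (mod 29) since 15·2 = 30 ≡ 1, so λ ≡ 21·2 ≡ 13.
  x = λ² - 20 - 20 = 169 - 40 ≡ 13; y = λ·(20 - 13) - 22 ≡ 11. → (13, 11)
3Q: (13, 11) + (20, 22). λ = (22 - 11)/(20 - 13) ≡ 11/7 mod 29. 7⁻¹ ≡ 25 (mod 29), so λ ≡ 14.
  x = λ² - 13 - 20 = 196 - 33 ≡ 18; y = λ·(13 - 18) - 11 ≡ 6. → (18, 6)
4Q: (18, 6) + (20, 22). λ = (22 - 6)/(20 - 18) ≡ 16/2 mod 29. 2⁻¹ ≡ 15 (mod 29), so λ ≡ 8.
  x = λ² - 18 - 20 = 64 - 38 ≡ 26; y = λ·(18 - 26) - 6 ≡ 17. → (26, 17)
5Q: (26, 17) + (20, 22). λ = (22 - 17)/(20 - 26) ≡ 5/23 mod 29. 23⁻¹ ≡ 24 (mod 29), so λ ≡ 4.
  x = λ² - 26 - 20 = 16 - 46 ≡ 28; y = λ·(26 - 28) - 17 ≡ 4. → (28, 4)
6Q: (28, 4) + (20, 22). λ = (22 - 4)/(20 - 28) ≡ 18/21 mod 29. 21⁻¹ ≡ 18 (mod 29) since 21·18 = 378 ≡ 1, so λ ≡ 5.
  x = λ² - 28 - 20 = 25 - 48 ≡ 6; y = λ·(28 - 6) - 4 ≡ 19. → (6, 19)
7Q: (6, 19) + (20, 22). λ = (22 - 19)/(20 - 6) ≡ 3/14 mod 29. 14⁻¹ ≡ 27 (mod 29) since 14·27 = 378 ≡ 1, so λ ≡ 23.
  x = λ² - 6 - 20 = 529 - 26 ≡ 10; y = λ·(6 - 10) - 19 ≡ 5. → (10, 5)
8Q: (10, 5) + (20, 22). λ = (22 - 5)/(20 - 10) ≡ 17/10 mod 29. 10⁻¹ ≡ 3 (mod 29), so λ ≡ 22.
  x = λ² - 10 - 20 = 484 - 30 ≡ 19; y = λ·(10 - 19) - 5 ≡ 0. → (19, 0)
9Q: (19, 0) + (20, 22). λ = (22 - 0)/(20 - 19) ≡ 22/1 mod 29. 1⁻¹ ≡ 1 (mod 29), so λ ≡ 22.
  x = λ² - 19 - 20 = 484 - 39 ≡ 10; y = λ·(19 - 10) - 0 ≡ 24. → (10, 24)

(10, 24)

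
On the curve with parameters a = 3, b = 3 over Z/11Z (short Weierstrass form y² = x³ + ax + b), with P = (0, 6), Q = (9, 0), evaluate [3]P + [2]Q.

(0, 5)

First 3P:
Repeated addition: build up to 3P.
2P: tangent at (0, 6): λ = (3·0² + 3)/(2·6) ≡ 3/1. 1⁻¹ ≡ 1 (mod 11), so λ ≡ 3·1 ≡ 3.
  x = λ² - 0 - 0 = 9 - 0 ≡ 9; y = λ·(0 - 9) - 6 ≡ 0. → (9, 0)
3P: (9, 0) + (0, 6). λ = (6 - 0)/(0 - 9) ≡ 6/2 mod 11. 2⁻¹ ≡ 6 (mod 11), so λ ≡ 3.
  x = λ² - 9 - 0 = 9 - 9 ≡ 0; y = λ·(9 - 0) - 0 ≡ 5. → (0, 5)
3P = (0, 5).
Next 2Q:
Repeated addition: build up to 2Q.
2Q: (9, 0) + (9, 0): same x and y₁ ≡ -y₂, so the sum is the point at infinity.
2Q = the point at infinity.
Finally 3P + 2Q:
(0, 5) + the point at infinity = (0, 5) (identity).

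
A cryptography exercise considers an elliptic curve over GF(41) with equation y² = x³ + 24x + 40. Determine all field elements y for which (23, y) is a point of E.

x³ + 24x + 40 = 12759 ≡ 8 (mod 41).
Square roots of 8 mod 41: 7 and 34 (since 7² = 49 ≡ 8).

7, 34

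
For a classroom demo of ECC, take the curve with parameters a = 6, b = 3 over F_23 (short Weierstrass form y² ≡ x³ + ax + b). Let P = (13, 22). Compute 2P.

tangent at (13, 22): λ = (3·13² + 6)/(2·22) ≡ 7/21. 21⁻¹ ≡ 11 (mod 23) since 21·11 = 231 ≡ 1, so λ ≡ 7·11 ≡ 8.
  x = λ² - 13 - 13 = 64 - 26 ≡ 15; y = λ·(13 - 15) - 22 ≡ 8. → (15, 8)

(15, 8)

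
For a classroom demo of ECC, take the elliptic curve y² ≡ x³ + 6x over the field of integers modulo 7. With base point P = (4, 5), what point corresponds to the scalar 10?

Repeated addition: build up to 10P.
2P: tangent at (4, 5): λ = (3·4² + 6)/(2·5) ≡ 5/3. 3⁻¹ ≡ 5 (mod 7), so λ ≡ 5·5 ≡ 4.
  x = λ² - 4 - 4 = 16 - 8 ≡ 1; y = λ·(4 - 1) - 5 ≡ 0. → (1, 0)
3P: (1, 0) + (4, 5). λ = (5 - 0)/(4 - 1) ≡ 5/3 mod 7. 3⁻¹ ≡ 5 (mod 7), so λ ≡ 4.
  x = λ² - 1 - 4 = 16 - 5 ≡ 4; y = λ·(1 - 4) - 0 ≡ 2. → (4, 2)
4P: (4, 2) + (4, 5): same x and y₁ ≡ -y₂, so the sum is O.
5P: O + (4, 5) = (4, 5) (identity).
6P: tangent at (4, 5): λ = (3·4² + 6)/(2·5) ≡ 5/3. 3⁻¹ ≡ 5 (mod 7), so λ ≡ 5·5 ≡ 4.
  x = λ² - 4 - 4 = 16 - 8 ≡ 1; y = λ·(4 - 1) - 5 ≡ 0. → (1, 0)
7P: (1, 0) + (4, 5). λ = (5 - 0)/(4 - 1) ≡ 5/3 mod 7. 3⁻¹ ≡ 5 (mod 7), so λ ≡ 4.
  x = λ² - 1 - 4 = 16 - 5 ≡ 4; y = λ·(1 - 4) - 0 ≡ 2. → (4, 2)
8P: (4, 2) + (4, 5): same x and y₁ ≡ -y₂, so the sum is O.
9P: O + (4, 5) = (4, 5) (identity).
10P: tangent at (4, 5): λ = (3·4² + 6)/(2·5) ≡ 5/3. 3⁻¹ ≡ 5 (mod 7) since 3·5 = 15 ≡ 1, so λ ≡ 5·5 ≡ 4.
  x = λ² - 4 - 4 = 16 - 8 ≡ 1; y = λ·(4 - 1) - 5 ≡ 0. → (1, 0)

(1, 0)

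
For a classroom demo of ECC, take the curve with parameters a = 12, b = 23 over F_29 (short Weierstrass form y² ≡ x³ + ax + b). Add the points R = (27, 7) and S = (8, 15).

(19, 11)

(27, 7) + (8, 15). λ = (15 - 7)/(8 - 27) ≡ 8/10 mod 29. 10⁻¹ ≡ 3 (mod 29), so λ ≡ 24.
  x = λ² - 27 - 8 = 576 - 35 ≡ 19; y = λ·(27 - 19) - 7 ≡ 11. → (19, 11)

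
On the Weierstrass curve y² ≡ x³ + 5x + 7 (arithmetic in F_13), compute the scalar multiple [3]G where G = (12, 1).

Repeated addition: build up to 3G.
2G: tangent at (12, 1): λ = (3·12² + 5)/(2·1) ≡ 8/2. 2⁻¹ ≡ 7 (mod 13) since 2·7 = 14 ≡ 1, so λ ≡ 8·7 ≡ 4.
  x = λ² - 12 - 12 = 16 - 24 ≡ 5; y = λ·(12 - 5) - 1 ≡ 1. → (5, 1)
3G: (5, 1) + (12, 1). λ = (1 - 1)/(12 - 5) ≡ 0/7 mod 13. 7⁻¹ ≡ 2 (mod 13), so λ ≡ 0.
  x = λ² - 5 - 12 = 0 - 17 ≡ 9; y = λ·(5 - 9) - 1 ≡ 12. → (9, 12)

(9, 12)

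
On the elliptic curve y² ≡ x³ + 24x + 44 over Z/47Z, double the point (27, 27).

(42, 9)

tangent at (27, 27): λ = (3·27² + 24)/(2·27) ≡ 2/7. 7⁻¹ ≡ 27 (mod 47) since 7·27 = 189 ≡ 1, so λ ≡ 2·27 ≡ 7.
  x = λ² - 27 - 27 = 49 - 54 ≡ 42; y = λ·(27 - 42) - 27 ≡ 9. → (42, 9)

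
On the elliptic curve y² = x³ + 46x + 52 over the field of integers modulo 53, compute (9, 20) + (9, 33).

O

The two points share x = 9 and their y-coordinates satisfy 20 + 33 ≡ 0 (mod 53), so they are inverses. Their sum is O.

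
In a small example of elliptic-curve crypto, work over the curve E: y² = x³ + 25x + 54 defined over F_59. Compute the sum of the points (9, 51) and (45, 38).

(9, 51) + (45, 38). λ = (38 - 51)/(45 - 9) ≡ 46/36 mod 59. 36⁻¹ ≡ 41 (mod 59) since 36·41 = 1476 ≡ 1, so λ ≡ 57.
  x = λ² - 9 - 45 = 3249 - 54 ≡ 9; y = λ·(9 - 9) - 51 ≡ 8. → (9, 8)

(9, 8)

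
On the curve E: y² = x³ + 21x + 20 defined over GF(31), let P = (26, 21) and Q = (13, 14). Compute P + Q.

(26, 21) + (13, 14). λ = (14 - 21)/(13 - 26) ≡ 24/18 mod 31. 18⁻¹ ≡ 19 (mod 31), so λ ≡ 22.
  x = λ² - 26 - 13 = 484 - 39 ≡ 11; y = λ·(26 - 11) - 21 ≡ 30. → (11, 30)

(11, 30)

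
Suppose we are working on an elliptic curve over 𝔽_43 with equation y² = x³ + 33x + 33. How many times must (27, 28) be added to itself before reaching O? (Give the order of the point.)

5

2P: tangent at (27, 28): λ = (3·27² + 33)/(2·28) ≡ 27/13. 13⁻¹ ≡ 10 (mod 43) since 13·10 = 130 ≡ 1, so λ ≡ 27·10 ≡ 12.
  x = λ² - 27 - 27 = 144 - 54 ≡ 4; y = λ·(27 - 4) - 28 ≡ 33. → (4, 33)
3P: (4, 33) + (27, 28). λ = (28 - 33)/(27 - 4) ≡ 38/23 mod 43. 23⁻¹ ≡ 15 (mod 43), so λ ≡ 11.
  x = λ² - 4 - 27 = 121 - 31 ≡ 4; y = λ·(4 - 4) - 33 ≡ 10. → (4, 10)
4P: (4, 10) + (27, 28). λ = (28 - 10)/(27 - 4) ≡ 18/23 mod 43. 23⁻¹ ≡ 15 (mod 43) since 23·15 = 345 ≡ 1, so λ ≡ 12.
  x = λ² - 4 - 27 = 144 - 31 ≡ 27; y = λ·(4 - 27) - 10 ≡ 15. → (27, 15)
5P: (27, 15) + (27, 28): same x and y₁ ≡ -y₂, so the sum is O.
5P = O, so the order is 5.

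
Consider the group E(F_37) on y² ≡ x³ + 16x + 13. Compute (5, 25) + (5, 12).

The two points share x = 5 and their y-coordinates satisfy 25 + 12 ≡ 0 (mod 37), so they are inverses. Their sum is O.

O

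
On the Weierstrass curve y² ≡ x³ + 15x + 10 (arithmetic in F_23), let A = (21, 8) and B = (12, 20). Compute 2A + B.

First 2A:
Repeated addition: build up to 2A.
2A: tangent at (21, 8): λ = (3·21² + 15)/(2·8) ≡ 4/16. 16⁻¹ ≡ 13 (mod 23), so λ ≡ 4·13 ≡ 6.
  x = λ² - 21 - 21 = 36 - 42 ≡ 17; y = λ·(21 - 17) - 8 ≡ 16. → (17, 16)
2A = (17, 16).
Finally 2A + B:
(17, 16) + (12, 20). λ = (20 - 16)/(12 - 17) ≡ 4/18 mod 23. 18⁻¹ ≡ 9 (mod 23), so λ ≡ 13.
  x = λ² - 17 - 12 = 169 - 29 ≡ 2; y = λ·(17 - 2) - 16 ≡ 18. → (2, 18)

(2, 18)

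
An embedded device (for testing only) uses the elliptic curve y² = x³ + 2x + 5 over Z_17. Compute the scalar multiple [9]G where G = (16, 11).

(2, 0)

Double-and-add on 9 = (1001)₂. Start with G = (16, 11) for the leading 1-bit.
double: tangent at (16, 11): λ = (3·16² + 2)/(2·11) ≡ 5/5. 5⁻¹ ≡ 7 (mod 17), so λ ≡ 5·7 ≡ 1.
  x = λ² - 16 - 16 = 1 - 32 ≡ 3; y = λ·(16 - 3) - 11 ≡ 2. → (3, 2)
double: tangent at (3, 2): λ = (3·3² + 2)/(2·2) ≡ 12/4. 4⁻¹ ≡ 13 (mod 17) since 4·13 = 52 ≡ 1, so λ ≡ 12·13 ≡ 3.
  x = λ² - 3 - 3 = 9 - 6 ≡ 3; y = λ·(3 - 3) - 2 ≡ 15. → (3, 15)
double: tangent at (3, 15): λ = (3·3² + 2)/(2·15) ≡ 12/13. 13⁻¹ ≡ 4 (mod 17) since 13·4 = 52 ≡ 1, so λ ≡ 12·4 ≡ 14.
  x = λ² - 3 - 3 = 196 - 6 ≡ 3; y = λ·(3 - 3) - 15 ≡ 2. → (3, 2)
add G: (3, 2) + (16, 11). λ = (11 - 2)/(16 - 3) ≡ 9/13 mod 17. 13⁻¹ ≡ 4 (mod 17), so λ ≡ 2.
  x = λ² - 3 - 16 = 4 - 19 ≡ 2; y = λ·(3 - 2) - 2 ≡ 0. → (2, 0)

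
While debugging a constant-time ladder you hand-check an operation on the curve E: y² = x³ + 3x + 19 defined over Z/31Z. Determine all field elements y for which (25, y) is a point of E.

x³ + 3x + 19 = 15719 ≡ 2 (mod 31).
Square roots of 2 mod 31: 8 and 23 (since 8² = 64 ≡ 2).

8, 23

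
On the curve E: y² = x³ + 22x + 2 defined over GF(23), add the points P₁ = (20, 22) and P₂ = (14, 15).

(14, 8)

(20, 22) + (14, 15). λ = (15 - 22)/(14 - 20) ≡ 16/17 mod 23. 17⁻¹ ≡ 19 (mod 23) since 17·19 = 323 ≡ 1, so λ ≡ 5.
  x = λ² - 20 - 14 = 25 - 34 ≡ 14; y = λ·(20 - 14) - 22 ≡ 8. → (14, 8)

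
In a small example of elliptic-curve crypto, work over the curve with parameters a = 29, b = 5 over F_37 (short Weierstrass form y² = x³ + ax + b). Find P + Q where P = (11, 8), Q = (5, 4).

(11, 8) + (5, 4). λ = (4 - 8)/(5 - 11) ≡ 33/31 mod 37. 31⁻¹ ≡ 6 (mod 37), so λ ≡ 13.
  x = λ² - 11 - 5 = 169 - 16 ≡ 5; y = λ·(11 - 5) - 8 ≡ 33. → (5, 33)

(5, 33)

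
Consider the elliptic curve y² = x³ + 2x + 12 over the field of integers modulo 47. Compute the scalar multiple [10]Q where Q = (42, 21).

Repeated addition: build up to 10Q.
2Q: tangent at (42, 21): λ = (3·42² + 2)/(2·21) ≡ 30/42. 42⁻¹ ≡ 28 (mod 47) since 42·28 = 1176 ≡ 1, so λ ≡ 30·28 ≡ 41.
  x = λ² - 42 - 42 = 1681 - 84 ≡ 46; y = λ·(42 - 46) - 21 ≡ 3. → (46, 3)
3Q: (46, 3) + (42, 21). λ = (21 - 3)/(42 - 46) ≡ 18/43 mod 47. 43⁻¹ ≡ 35 (mod 47), so λ ≡ 19.
  x = λ² - 46 - 42 = 361 - 88 ≡ 38; y = λ·(46 - 38) - 3 ≡ 8. → (38, 8)
4Q: (38, 8) + (42, 21). λ = (21 - 8)/(42 - 38) ≡ 13/4 mod 47. 4⁻¹ ≡ 12 (mod 47) since 4·12 = 48 ≡ 1, so λ ≡ 15.
  x = λ² - 38 - 42 = 225 - 80 ≡ 4; y = λ·(38 - 4) - 8 ≡ 32. → (4, 32)
5Q: (4, 32) + (42, 21). λ = (21 - 32)/(42 - 4) ≡ 36/38 mod 47. 38⁻¹ ≡ 26 (mod 47), so λ ≡ 43.
  x = λ² - 4 - 42 = 1849 - 46 ≡ 17; y = λ·(4 - 17) - 32 ≡ 20. → (17, 20)
6Q: (17, 20) + (42, 21). λ = (21 - 20)/(42 - 17) ≡ 1/25 mod 47. 25⁻¹ ≡ 32 (mod 47), so λ ≡ 32.
  x = λ² - 17 - 42 = 1024 - 59 ≡ 25; y = λ·(17 - 25) - 20 ≡ 6. → (25, 6)
7Q: (25, 6) + (42, 21). λ = (21 - 6)/(42 - 25) ≡ 15/17 mod 47. 17⁻¹ ≡ 36 (mod 47), so λ ≡ 23.
  x = λ² - 25 - 42 = 529 - 67 ≡ 39; y = λ·(25 - 39) - 6 ≡ 1. → (39, 1)
8Q: (39, 1) + (42, 21). λ = (21 - 1)/(42 - 39) ≡ 20/3 mod 47. 3⁻¹ ≡ 16 (mod 47), so λ ≡ 38.
  x = λ² - 39 - 42 = 1444 - 81 ≡ 0; y = λ·(39 - 0) - 1 ≡ 24. → (0, 24)
9Q: (0, 24) + (42, 21). λ = (21 - 24)/(42 - 0) ≡ 44/42 mod 47. 42⁻¹ ≡ 28 (mod 47), so λ ≡ 10.
  x = λ² - 0 - 42 = 100 - 42 ≡ 11; y = λ·(0 - 11) - 24 ≡ 7. → (11, 7)
10Q: (11, 7) + (42, 21). λ = (21 - 7)/(42 - 11) ≡ 14/31 mod 47. 31⁻¹ ≡ 44 (mod 47), so λ ≡ 5.
  x = λ² - 11 - 42 = 25 - 53 ≡ 19; y = λ·(11 - 19) - 7 ≡ 0. → (19, 0)

(19, 0)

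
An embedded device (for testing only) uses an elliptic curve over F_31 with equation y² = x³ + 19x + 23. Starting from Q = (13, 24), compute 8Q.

Double-and-add on 8 = (1000)₂. Start with Q = (13, 24) for the leading 1-bit.
double: tangent at (13, 24): λ = (3·13² + 19)/(2·24) ≡ 30/17. 17⁻¹ ≡ 11 (mod 31), so λ ≡ 30·11 ≡ 20.
  x = λ² - 13 - 13 = 400 - 26 ≡ 2; y = λ·(13 - 2) - 24 ≡ 10. → (2, 10)
double: tangent at (2, 10): λ = (3·2² + 19)/(2·10) ≡ 0/20. 20⁻¹ ≡ 14 (mod 31), so λ ≡ 0·14 ≡ 0.
  x = λ² - 2 - 2 = 0 - 4 ≡ 27; y = λ·(2 - 27) - 10 ≡ 21. → (27, 21)
double: tangent at (27, 21): λ = (3·27² + 19)/(2·21) ≡ 5/11. 11⁻¹ ≡ 17 (mod 31), so λ ≡ 5·17 ≡ 23.
  x = λ² - 27 - 27 = 529 - 54 ≡ 10; y = λ·(27 - 10) - 21 ≡ 29. → (10, 29)

(10, 29)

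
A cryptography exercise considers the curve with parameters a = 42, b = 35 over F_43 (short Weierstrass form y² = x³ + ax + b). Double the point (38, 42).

(3, 39)

tangent at (38, 42): λ = (3·38² + 42)/(2·42) ≡ 31/41. 41⁻¹ ≡ 21 (mod 43) since 41·21 = 861 ≡ 1, so λ ≡ 31·21 ≡ 6.
  x = λ² - 38 - 38 = 36 - 76 ≡ 3; y = λ·(38 - 3) - 42 ≡ 39. → (3, 39)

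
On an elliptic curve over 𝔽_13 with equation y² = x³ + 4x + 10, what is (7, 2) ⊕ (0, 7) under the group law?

(7, 2) + (0, 7). λ = (7 - 2)/(0 - 7) ≡ 5/6 mod 13. 6⁻¹ ≡ 11 (mod 13) since 6·11 = 66 ≡ 1, so λ ≡ 3.
  x = λ² - 7 - 0 = 9 - 7 ≡ 2; y = λ·(7 - 2) - 2 ≡ 0. → (2, 0)

(2, 0)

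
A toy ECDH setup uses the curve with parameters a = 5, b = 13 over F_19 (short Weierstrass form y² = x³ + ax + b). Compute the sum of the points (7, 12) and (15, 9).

(7, 12) + (15, 9). λ = (9 - 12)/(15 - 7) ≡ 16/8 mod 19. 8⁻¹ ≡ 12 (mod 19) since 8·12 = 96 ≡ 1, so λ ≡ 2.
  x = λ² - 7 - 15 = 4 - 22 ≡ 1; y = λ·(7 - 1) - 12 ≡ 0. → (1, 0)

(1, 0)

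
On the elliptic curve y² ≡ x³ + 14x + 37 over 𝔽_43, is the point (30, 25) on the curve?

yes

y² = 25² ≡ 23; x³ + 14x + 37 = 27457 ≡ 23 (mod 43). 23 = 23.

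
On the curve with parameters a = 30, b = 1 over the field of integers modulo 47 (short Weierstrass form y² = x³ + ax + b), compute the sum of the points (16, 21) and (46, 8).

(16, 21) + (46, 8). λ = (8 - 21)/(46 - 16) ≡ 34/30 mod 47. 30⁻¹ ≡ 11 (mod 47) since 30·11 = 330 ≡ 1, so λ ≡ 45.
  x = λ² - 16 - 46 = 2025 - 62 ≡ 36; y = λ·(16 - 36) - 21 ≡ 19. → (36, 19)

(36, 19)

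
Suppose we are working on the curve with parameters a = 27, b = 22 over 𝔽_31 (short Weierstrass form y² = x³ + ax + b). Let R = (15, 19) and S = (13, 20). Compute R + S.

(15, 19) + (13, 20). λ = (20 - 19)/(13 - 15) ≡ 1/29 mod 31. 29⁻¹ ≡ 15 (mod 31), so λ ≡ 15.
  x = λ² - 15 - 13 = 225 - 28 ≡ 11; y = λ·(15 - 11) - 19 ≡ 10. → (11, 10)

(11, 10)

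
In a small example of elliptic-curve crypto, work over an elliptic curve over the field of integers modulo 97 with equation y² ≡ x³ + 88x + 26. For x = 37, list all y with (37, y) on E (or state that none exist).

x³ + 88x + 26 = 53935 ≡ 3 (mod 97).
Square roots of 3 mod 97: 10 and 87 (since 10² = 100 ≡ 3).

10, 87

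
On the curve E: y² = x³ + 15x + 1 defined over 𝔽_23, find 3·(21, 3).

(7, 9)

Write Q = (21, 3).
Repeated addition: build up to 3Q.
2Q: tangent at (21, 3): λ = (3·21² + 15)/(2·3) ≡ 4/6. 6⁻¹ ≡ 4 (mod 23) since 6·4 = 24 ≡ 1, so λ ≡ 4·4 ≡ 16.
  x = λ² - 21 - 21 = 256 - 42 ≡ 7; y = λ·(21 - 7) - 3 ≡ 14. → (7, 14)
3Q: (7, 14) + (21, 3). λ = (3 - 14)/(21 - 7) ≡ 12/14 mod 23. 14⁻¹ ≡ 5 (mod 23) since 14·5 = 70 ≡ 1, so λ ≡ 14.
  x = λ² - 7 - 21 = 196 - 28 ≡ 7; y = λ·(7 - 7) - 14 ≡ 9. → (7, 9)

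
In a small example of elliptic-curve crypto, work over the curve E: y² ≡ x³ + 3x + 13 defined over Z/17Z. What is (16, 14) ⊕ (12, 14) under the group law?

(16, 14) + (12, 14). λ = (14 - 14)/(12 - 16) ≡ 0/13 mod 17. 13⁻¹ ≡ 4 (mod 17), so λ ≡ 0.
  x = λ² - 16 - 12 = 0 - 28 ≡ 6; y = λ·(16 - 6) - 14 ≡ 3. → (6, 3)

(6, 3)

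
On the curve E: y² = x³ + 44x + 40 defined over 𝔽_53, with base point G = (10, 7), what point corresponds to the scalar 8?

Double-and-add on 8 = (1000)₂. Start with G = (10, 7) for the leading 1-bit.
double: tangent at (10, 7): λ = (3·10² + 44)/(2·7) ≡ 26/14. 14⁻¹ ≡ 19 (mod 53) since 14·19 = 266 ≡ 1, so λ ≡ 26·19 ≡ 17.
  x = λ² - 10 - 10 = 289 - 20 ≡ 4; y = λ·(10 - 4) - 7 ≡ 42. → (4, 42)
double: tangent at (4, 42): λ = (3·4² + 44)/(2·42) ≡ 39/31. 31⁻¹ ≡ 12 (mod 53), so λ ≡ 39·12 ≡ 44.
  x = λ² - 4 - 4 = 1936 - 8 ≡ 20; y = λ·(4 - 20) - 42 ≡ 49. → (20, 49)
double: tangent at (20, 49): λ = (3·20² + 44)/(2·49) ≡ 25/45. 45⁻¹ ≡ 33 (mod 53), so λ ≡ 25·33 ≡ 30.
  x = λ² - 20 - 20 = 900 - 40 ≡ 12; y = λ·(20 - 12) - 49 ≡ 32. → (12, 32)

(12, 32)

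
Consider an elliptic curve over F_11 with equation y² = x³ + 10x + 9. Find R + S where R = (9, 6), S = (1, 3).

(2, 9)

(9, 6) + (1, 3). λ = (3 - 6)/(1 - 9) ≡ 8/3 mod 11. 3⁻¹ ≡ 4 (mod 11), so λ ≡ 10.
  x = λ² - 9 - 1 = 100 - 10 ≡ 2; y = λ·(9 - 2) - 6 ≡ 9. → (2, 9)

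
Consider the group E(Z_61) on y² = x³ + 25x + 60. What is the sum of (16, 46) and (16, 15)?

The two points share x = 16 and their y-coordinates satisfy 46 + 15 ≡ 0 (mod 61), so they are inverses. Their sum is the point at infinity.

O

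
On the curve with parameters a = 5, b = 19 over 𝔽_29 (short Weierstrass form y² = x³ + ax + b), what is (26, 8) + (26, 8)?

tangent at (26, 8): λ = (3·26² + 5)/(2·8) ≡ 3/16. 16⁻¹ ≡ 20 (mod 29), so λ ≡ 3·20 ≡ 2.
  x = λ² - 26 - 26 = 4 - 52 ≡ 10; y = λ·(26 - 10) - 8 ≡ 24. → (10, 24)

(10, 24)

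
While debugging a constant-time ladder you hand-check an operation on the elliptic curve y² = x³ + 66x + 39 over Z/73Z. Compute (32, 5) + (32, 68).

O

The two points share x = 32 and their y-coordinates satisfy 5 + 68 ≡ 0 (mod 73), so they are inverses. Their sum is ∞.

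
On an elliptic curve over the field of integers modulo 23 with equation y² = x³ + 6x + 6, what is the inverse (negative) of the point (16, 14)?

(16, 9)

-(16, 14) = (16, -14 mod 23) = (16, 9).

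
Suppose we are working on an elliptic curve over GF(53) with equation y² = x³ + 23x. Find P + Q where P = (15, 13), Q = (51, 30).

(41, 13)

(15, 13) + (51, 30). λ = (30 - 13)/(51 - 15) ≡ 17/36 mod 53. 36⁻¹ ≡ 28 (mod 53), so λ ≡ 52.
  x = λ² - 15 - 51 = 2704 - 66 ≡ 41; y = λ·(15 - 41) - 13 ≡ 13. → (41, 13)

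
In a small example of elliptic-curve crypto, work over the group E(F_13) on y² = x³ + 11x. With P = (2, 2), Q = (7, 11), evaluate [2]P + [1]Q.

First 2P:
Repeated addition: build up to 2P.
2P: tangent at (2, 2): λ = (3·2² + 11)/(2·2) ≡ 10/4. 4⁻¹ ≡ 10 (mod 13), so λ ≡ 10·10 ≡ 9.
  x = λ² - 2 - 2 = 81 - 4 ≡ 12; y = λ·(2 - 12) - 2 ≡ 12. → (12, 12)
2P = (12, 12).
Finally 2P + Q:
(12, 12) + (7, 11). λ = (11 - 12)/(7 - 12) ≡ 12/8 mod 13. 8⁻¹ ≡ 5 (mod 13), so λ ≡ 8.
  x = λ² - 12 - 7 = 64 - 19 ≡ 6; y = λ·(12 - 6) - 12 ≡ 10. → (6, 10)

(6, 10)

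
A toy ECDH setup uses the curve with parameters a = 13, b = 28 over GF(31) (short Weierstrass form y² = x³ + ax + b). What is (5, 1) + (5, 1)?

tangent at (5, 1): λ = (3·5² + 13)/(2·1) ≡ 26/2. 2⁻¹ ≡ 16 (mod 31) since 2·16 = 32 ≡ 1, so λ ≡ 26·16 ≡ 13.
  x = λ² - 5 - 5 = 169 - 10 ≡ 4; y = λ·(5 - 4) - 1 ≡ 12. → (4, 12)

(4, 12)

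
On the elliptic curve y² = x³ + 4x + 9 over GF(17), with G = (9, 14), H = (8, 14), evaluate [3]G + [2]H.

(2, 12)

First 3G:
Repeated addition: build up to 3G.
2G: tangent at (9, 14): λ = (3·9² + 4)/(2·14) ≡ 9/11. 11⁻¹ ≡ 14 (mod 17) since 11·14 = 154 ≡ 1, so λ ≡ 9·14 ≡ 7.
  x = λ² - 9 - 9 = 49 - 18 ≡ 14; y = λ·(9 - 14) - 14 ≡ 2. → (14, 2)
3G: (14, 2) + (9, 14). λ = (14 - 2)/(9 - 14) ≡ 12/12 mod 17. 12⁻¹ ≡ 10 (mod 17), so λ ≡ 1.
  x = λ² - 14 - 9 = 1 - 23 ≡ 12; y = λ·(14 - 12) - 2 ≡ 0. → (12, 0)
3G = (12, 0).
Next 2H:
Repeated addition: build up to 2H.
2H: tangent at (8, 14): λ = (3·8² + 4)/(2·14) ≡ 9/11. 11⁻¹ ≡ 14 (mod 17), so λ ≡ 9·14 ≡ 7.
  x = λ² - 8 - 8 = 49 - 16 ≡ 16; y = λ·(8 - 16) - 14 ≡ 15. → (16, 15)
2H = (16, 15).
Finally 3G + 2H:
(12, 0) + (16, 15). λ = (15 - 0)/(16 - 12) ≡ 15/4 mod 17. 4⁻¹ ≡ 13 (mod 17), so λ ≡ 8.
  x = λ² - 12 - 16 = 64 - 28 ≡ 2; y = λ·(12 - 2) - 0 ≡ 12. → (2, 12)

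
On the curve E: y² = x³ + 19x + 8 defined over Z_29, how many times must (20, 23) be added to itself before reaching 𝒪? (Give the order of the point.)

2P: tangent at (20, 23): λ = (3·20² + 19)/(2·23) ≡ 1/17. 17⁻¹ ≡ 12 (mod 29), so λ ≡ 1·12 ≡ 12.
  x = λ² - 20 - 20 = 144 - 40 ≡ 17; y = λ·(20 - 17) - 23 ≡ 13. → (17, 13)
3P: (17, 13) + (20, 23). λ = (23 - 13)/(20 - 17) ≡ 10/3 mod 29. 3⁻¹ ≡ 10 (mod 29) since 3·10 = 30 ≡ 1, so λ ≡ 13.
  x = λ² - 17 - 20 = 169 - 37 ≡ 16; y = λ·(17 - 16) - 13 ≡ 0. → (16, 0)
4P: (16, 0) + (20, 23). λ = (23 - 0)/(20 - 16) ≡ 23/4 mod 29. 4⁻¹ ≡ 22 (mod 29) since 4·22 = 88 ≡ 1, so λ ≡ 13.
  x = λ² - 16 - 20 = 169 - 36 ≡ 17; y = λ·(16 - 17) - 0 ≡ 16. → (17, 16)
5P: (17, 16) + (20, 23). λ = (23 - 16)/(20 - 17) ≡ 7/3 mod 29. 3⁻¹ ≡ 10 (mod 29), so λ ≡ 12.
  x = λ² - 17 - 20 = 144 - 37 ≡ 20; y = λ·(17 - 20) - 16 ≡ 6. → (20, 6)
6P: (20, 6) + (20, 23): same x and y₁ ≡ -y₂, so the sum is 𝒪.
6P = 𝒪, so the order is 6.

6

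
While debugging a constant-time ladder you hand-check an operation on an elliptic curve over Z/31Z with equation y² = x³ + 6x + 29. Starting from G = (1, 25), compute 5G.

(6, 8)

Repeated addition: build up to 5G.
2G: tangent at (1, 25): λ = (3·1² + 6)/(2·25) ≡ 9/19. 19⁻¹ ≡ 18 (mod 31), so λ ≡ 9·18 ≡ 7.
  x = λ² - 1 - 1 = 49 - 2 ≡ 16; y = λ·(1 - 16) - 25 ≡ 25. → (16, 25)
3G: (16, 25) + (1, 25). λ = (25 - 25)/(1 - 16) ≡ 0/16 mod 31. 16⁻¹ ≡ 2 (mod 31), so λ ≡ 0.
  x = λ² - 16 - 1 = 0 - 17 ≡ 14; y = λ·(16 - 14) - 25 ≡ 6. → (14, 6)
4G: (14, 6) + (1, 25). λ = (25 - 6)/(1 - 14) ≡ 19/18 mod 31. 18⁻¹ ≡ 19 (mod 31), so λ ≡ 20.
  x = λ² - 14 - 1 = 400 - 15 ≡ 13; y = λ·(14 - 13) - 6 ≡ 14. → (13, 14)
5G: (13, 14) + (1, 25). λ = (25 - 14)/(1 - 13) ≡ 11/19 mod 31. 19⁻¹ ≡ 18 (mod 31) since 19·18 = 342 ≡ 1, so λ ≡ 12.
  x = λ² - 13 - 1 = 144 - 14 ≡ 6; y = λ·(13 - 6) - 14 ≡ 8. → (6, 8)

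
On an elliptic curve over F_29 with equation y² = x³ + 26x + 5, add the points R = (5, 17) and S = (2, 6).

(0, 11)

(5, 17) + (2, 6). λ = (6 - 17)/(2 - 5) ≡ 18/26 mod 29. 26⁻¹ ≡ 19 (mod 29), so λ ≡ 23.
  x = λ² - 5 - 2 = 529 - 7 ≡ 0; y = λ·(5 - 0) - 17 ≡ 11. → (0, 11)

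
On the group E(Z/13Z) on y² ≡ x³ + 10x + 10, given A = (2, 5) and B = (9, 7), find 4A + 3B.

First 4A:
Double-and-add on 4 = (100)₂. Start with A = (2, 5) for the leading 1-bit.
double: tangent at (2, 5): λ = (3·2² + 10)/(2·5) ≡ 9/10. 10⁻¹ ≡ 4 (mod 13), so λ ≡ 9·4 ≡ 10.
  x = λ² - 2 - 2 = 100 - 4 ≡ 5; y = λ·(2 - 5) - 5 ≡ 4. → (5, 4)
double: tangent at (5, 4): λ = (3·5² + 10)/(2·4) ≡ 7/8. 8⁻¹ ≡ 5 (mod 13) since 8·5 = 40 ≡ 1, so λ ≡ 7·5 ≡ 9.
  x = λ² - 5 - 5 = 81 - 10 ≡ 6; y = λ·(5 - 6) - 4 ≡ 0. → (6, 0)
4A = (6, 0).
Next 3B:
Repeated addition: build up to 3B.
2B: tangent at (9, 7): λ = (3·9² + 10)/(2·7) ≡ 6/1. 1⁻¹ ≡ 1 (mod 13), so λ ≡ 6·1 ≡ 6.
  x = λ² - 9 - 9 = 36 - 18 ≡ 5; y = λ·(9 - 5) - 7 ≡ 4. → (5, 4)
3B: (5, 4) + (9, 7). λ = (7 - 4)/(9 - 5) ≡ 3/4 mod 13. 4⁻¹ ≡ 10 (mod 13), so λ ≡ 4.
  x = λ² - 5 - 9 = 16 - 14 ≡ 2; y = λ·(5 - 2) - 4 ≡ 8. → (2, 8)
3B = (2, 8).
Finally 4A + 3B:
(6, 0) + (2, 8). λ = (8 - 0)/(2 - 6) ≡ 8/9 mod 13. 9⁻¹ ≡ 3 (mod 13) since 9·3 = 27 ≡ 1, so λ ≡ 11.
  x = λ² - 6 - 2 = 121 - 8 ≡ 9; y = λ·(6 - 9) - 0 ≡ 6. → (9, 6)

(9, 6)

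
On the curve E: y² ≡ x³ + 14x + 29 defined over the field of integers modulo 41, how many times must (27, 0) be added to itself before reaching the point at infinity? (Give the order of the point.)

2P: (27, 0) + (27, 0): same x and y₁ ≡ -y₂, so the sum is the point at infinity.
2P = the point at infinity, so the order is 2.

2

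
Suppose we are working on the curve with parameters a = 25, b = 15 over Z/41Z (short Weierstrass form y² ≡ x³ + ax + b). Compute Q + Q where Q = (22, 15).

tangent at (22, 15): λ = (3·22² + 25)/(2·15) ≡ 1/30. 30⁻¹ ≡ 26 (mod 41), so λ ≡ 1·26 ≡ 26.
  x = λ² - 22 - 22 = 676 - 44 ≡ 17; y = λ·(22 - 17) - 15 ≡ 33. → (17, 33)

(17, 33)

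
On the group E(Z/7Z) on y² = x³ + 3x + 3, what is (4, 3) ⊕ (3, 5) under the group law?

(4, 4)

(4, 3) + (3, 5). λ = (5 - 3)/(3 - 4) ≡ 2/6 mod 7. 6⁻¹ ≡ 6 (mod 7) since 6·6 = 36 ≡ 1, so λ ≡ 5.
  x = λ² - 4 - 3 = 25 - 7 ≡ 4; y = λ·(4 - 4) - 3 ≡ 4. → (4, 4)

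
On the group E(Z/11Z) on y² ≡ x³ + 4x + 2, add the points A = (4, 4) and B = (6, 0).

(4, 4) + (6, 0). λ = (0 - 4)/(6 - 4) ≡ 7/2 mod 11. 2⁻¹ ≡ 6 (mod 11), so λ ≡ 9.
  x = λ² - 4 - 6 = 81 - 10 ≡ 5; y = λ·(4 - 5) - 4 ≡ 9. → (5, 9)

(5, 9)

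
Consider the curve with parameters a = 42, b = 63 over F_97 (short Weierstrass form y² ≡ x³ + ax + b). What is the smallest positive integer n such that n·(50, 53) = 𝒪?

2P: tangent at (50, 53): λ = (3·50² + 42)/(2·53) ≡ 73/9. 9⁻¹ ≡ 54 (mod 97), so λ ≡ 73·54 ≡ 62.
  x = λ² - 50 - 50 = 3844 - 100 ≡ 58; y = λ·(50 - 58) - 53 ≡ 33. → (58, 33)
3P: (58, 33) + (50, 53). λ = (53 - 33)/(50 - 58) ≡ 20/89 mod 97. 89⁻¹ ≡ 12 (mod 97) since 89·12 = 1068 ≡ 1, so λ ≡ 46.
  x = λ² - 58 - 50 = 2116 - 108 ≡ 68; y = λ·(58 - 68) - 33 ≡ 89. → (68, 89)
4P: (68, 89) + (50, 53). λ = (53 - 89)/(50 - 68) ≡ 61/79 mod 97. 79⁻¹ ≡ 70 (mod 97) since 79·70 = 5530 ≡ 1, so λ ≡ 2.
  x = λ² - 68 - 50 = 4 - 118 ≡ 80; y = λ·(68 - 80) - 89 ≡ 81. → (80, 81)
5P: (80, 81) + (50, 53). λ = (53 - 81)/(50 - 80) ≡ 69/67 mod 97. 67⁻¹ ≡ 42 (mod 97) since 67·42 = 2814 ≡ 1, so λ ≡ 85.
  x = λ² - 80 - 50 = 7225 - 130 ≡ 14; y = λ·(80 - 14) - 81 ≡ 0. → (14, 0)
6P: (14, 0) + (50, 53). λ = (53 - 0)/(50 - 14) ≡ 53/36 mod 97. 36⁻¹ ≡ 62 (mod 97) since 36·62 = 2232 ≡ 1, so λ ≡ 85.
  x = λ² - 14 - 50 = 7225 - 64 ≡ 80; y = λ·(14 - 80) - 0 ≡ 16. → (80, 16)
7P: (80, 16) + (50, 53). λ = (53 - 16)/(50 - 80) ≡ 37/67 mod 97. 67⁻¹ ≡ 42 (mod 97) since 67·42 = 2814 ≡ 1, so λ ≡ 2.
  x = λ² - 80 - 50 = 4 - 130 ≡ 68; y = λ·(80 - 68) - 16 ≡ 8. → (68, 8)
8P: (68, 8) + (50, 53). λ = (53 - 8)/(50 - 68) ≡ 45/79 mod 97. 79⁻¹ ≡ 70 (mod 97) since 79·70 = 5530 ≡ 1, so λ ≡ 46.
  x = λ² - 68 - 50 = 2116 - 118 ≡ 58; y = λ·(68 - 58) - 8 ≡ 64. → (58, 64)
9P: (58, 64) + (50, 53). λ = (53 - 64)/(50 - 58) ≡ 86/89 mod 97. 89⁻¹ ≡ 12 (mod 97), so λ ≡ 62.
  x = λ² - 58 - 50 = 3844 - 108 ≡ 50; y = λ·(58 - 50) - 64 ≡ 44. → (50, 44)
10P: (50, 44) + (50, 53): same x and y₁ ≡ -y₂, so the sum is 𝒪.
10P = 𝒪, so the order is 10.

10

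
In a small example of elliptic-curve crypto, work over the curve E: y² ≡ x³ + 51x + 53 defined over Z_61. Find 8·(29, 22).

(21, 25)

Write Q = (29, 22).
Repeated addition: build up to 8Q.
2Q: tangent at (29, 22): λ = (3·29² + 51)/(2·22) ≡ 12/44. 44⁻¹ ≡ 43 (mod 61) since 44·43 = 1892 ≡ 1, so λ ≡ 12·43 ≡ 28.
  x = λ² - 29 - 29 = 784 - 58 ≡ 55; y = λ·(29 - 55) - 22 ≡ 43. → (55, 43)
3Q: (55, 43) + (29, 22). λ = (22 - 43)/(29 - 55) ≡ 40/35 mod 61. 35⁻¹ ≡ 7 (mod 61) since 35·7 = 245 ≡ 1, so λ ≡ 36.
  x = λ² - 55 - 29 = 1296 - 84 ≡ 53; y = λ·(55 - 53) - 43 ≡ 29. → (53, 29)
4Q: (53, 29) + (29, 22). λ = (22 - 29)/(29 - 53) ≡ 54/37 mod 61. 37⁻¹ ≡ 33 (mod 61), so λ ≡ 13.
  x = λ² - 53 - 29 = 169 - 82 ≡ 26; y = λ·(53 - 26) - 29 ≡ 17. → (26, 17)
5Q: (26, 17) + (29, 22). λ = (22 - 17)/(29 - 26) ≡ 5/3 mod 61. 3⁻¹ ≡ 41 (mod 61), so λ ≡ 22.
  x = λ² - 26 - 29 = 484 - 55 ≡ 2; y = λ·(26 - 2) - 17 ≡ 23. → (2, 23)
6Q: (2, 23) + (29, 22). λ = (22 - 23)/(29 - 2) ≡ 60/27 mod 61. 27⁻¹ ≡ 52 (mod 61) since 27·52 = 1404 ≡ 1, so λ ≡ 9.
  x = λ² - 2 - 29 = 81 - 31 ≡ 50; y = λ·(2 - 50) - 23 ≡ 33. → (50, 33)
7Q: (50, 33) + (29, 22). λ = (22 - 33)/(29 - 50) ≡ 50/40 mod 61. 40⁻¹ ≡ 29 (mod 61) since 40·29 = 1160 ≡ 1, so λ ≡ 47.
  x = λ² - 50 - 29 = 2209 - 79 ≡ 56; y = λ·(50 - 56) - 33 ≡ 51. → (56, 51)
8Q: (56, 51) + (29, 22). λ = (22 - 51)/(29 - 56) ≡ 32/34 mod 61. 34⁻¹ ≡ 9 (mod 61) since 34·9 = 306 ≡ 1, so λ ≡ 44.
  x = λ² - 56 - 29 = 1936 - 85 ≡ 21; y = λ·(56 - 21) - 51 ≡ 25. → (21, 25)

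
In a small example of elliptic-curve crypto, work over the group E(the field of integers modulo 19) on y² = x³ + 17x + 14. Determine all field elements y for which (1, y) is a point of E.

none

x³ + 17x + 14 = 32 ≡ 13 (mod 19).
13 is a non-residue mod 19; no y exists.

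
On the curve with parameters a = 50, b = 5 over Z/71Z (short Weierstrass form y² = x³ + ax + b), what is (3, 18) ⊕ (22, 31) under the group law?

(3, 18) + (22, 31). λ = (31 - 18)/(22 - 3) ≡ 13/19 mod 71. 19⁻¹ ≡ 15 (mod 71) since 19·15 = 285 ≡ 1, so λ ≡ 53.
  x = λ² - 3 - 22 = 2809 - 25 ≡ 15; y = λ·(3 - 15) - 18 ≡ 56. → (15, 56)

(15, 56)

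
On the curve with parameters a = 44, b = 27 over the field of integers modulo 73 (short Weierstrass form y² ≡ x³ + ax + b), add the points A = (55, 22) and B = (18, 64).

(48, 47)

(55, 22) + (18, 64). λ = (64 - 22)/(18 - 55) ≡ 42/36 mod 73. 36⁻¹ ≡ 71 (mod 73), so λ ≡ 62.
  x = λ² - 55 - 18 = 3844 - 73 ≡ 48; y = λ·(55 - 48) - 22 ≡ 47. → (48, 47)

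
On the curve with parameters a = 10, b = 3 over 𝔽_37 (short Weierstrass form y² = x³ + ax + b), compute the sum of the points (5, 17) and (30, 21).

(5, 17) + (30, 21). λ = (21 - 17)/(30 - 5) ≡ 4/25 mod 37. 25⁻¹ ≡ 3 (mod 37), so λ ≡ 12.
  x = λ² - 5 - 30 = 144 - 35 ≡ 35; y = λ·(5 - 35) - 17 ≡ 30. → (35, 30)

(35, 30)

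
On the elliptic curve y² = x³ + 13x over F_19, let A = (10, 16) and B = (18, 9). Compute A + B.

(17, 2)

(10, 16) + (18, 9). λ = (9 - 16)/(18 - 10) ≡ 12/8 mod 19. 8⁻¹ ≡ 12 (mod 19), so λ ≡ 11.
  x = λ² - 10 - 18 = 121 - 28 ≡ 17; y = λ·(10 - 17) - 16 ≡ 2. → (17, 2)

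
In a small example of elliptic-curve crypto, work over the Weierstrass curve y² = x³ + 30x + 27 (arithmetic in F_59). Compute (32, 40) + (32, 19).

The two points share x = 32 and their y-coordinates satisfy 40 + 19 ≡ 0 (mod 59), so they are inverses. Their sum is ∞.

O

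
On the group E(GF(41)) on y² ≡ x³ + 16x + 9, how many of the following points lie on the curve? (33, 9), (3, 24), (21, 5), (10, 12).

2

(33, 9): 9² ≡ 40, rhs ≡ 25 → off.
(3, 24): 24² ≡ 2, rhs ≡ 2 → on.
(21, 5): 5² ≡ 25, rhs ≡ 12 → off.
(10, 12): 12² ≡ 21, rhs ≡ 21 → on.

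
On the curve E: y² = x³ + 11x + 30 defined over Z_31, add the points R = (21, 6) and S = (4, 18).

(8, 14)

(21, 6) + (4, 18). λ = (18 - 6)/(4 - 21) ≡ 12/14 mod 31. 14⁻¹ ≡ 20 (mod 31), so λ ≡ 23.
  x = λ² - 21 - 4 = 529 - 25 ≡ 8; y = λ·(21 - 8) - 6 ≡ 14. → (8, 14)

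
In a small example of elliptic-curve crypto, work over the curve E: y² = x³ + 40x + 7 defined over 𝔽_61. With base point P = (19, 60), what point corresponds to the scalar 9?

Double-and-add on 9 = (1001)₂. Start with P = (19, 60) for the leading 1-bit.
double: tangent at (19, 60): λ = (3·19² + 40)/(2·60) ≡ 25/59. 59⁻¹ ≡ 30 (mod 61), so λ ≡ 25·30 ≡ 18.
  x = λ² - 19 - 19 = 324 - 38 ≡ 42; y = λ·(19 - 42) - 60 ≡ 14. → (42, 14)
double: tangent at (42, 14): λ = (3·42² + 40)/(2·14) ≡ 25/28. 28⁻¹ ≡ 24 (mod 61) since 28·24 = 672 ≡ 1, so λ ≡ 25·24 ≡ 51.
  x = λ² - 42 - 42 = 2601 - 84 ≡ 16; y = λ·(42 - 16) - 14 ≡ 31. → (16, 31)
double: tangent at (16, 31): λ = (3·16² + 40)/(2·31) ≡ 15/1. 1⁻¹ ≡ 1 (mod 61) since 1·1 = 1 ≡ 1, so λ ≡ 15·1 ≡ 15.
  x = λ² - 16 - 16 = 225 - 32 ≡ 10; y = λ·(16 - 10) - 31 ≡ 59. → (10, 59)
add P: (10, 59) + (19, 60). λ = (60 - 59)/(19 - 10) ≡ 1/9 mod 61. 9⁻¹ ≡ 34 (mod 61), so λ ≡ 34.
  x = λ² - 10 - 19 = 1156 - 29 ≡ 29; y = λ·(10 - 29) - 59 ≡ 27. → (29, 27)

(29, 27)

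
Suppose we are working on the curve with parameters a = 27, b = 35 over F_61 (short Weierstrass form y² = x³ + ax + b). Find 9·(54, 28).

Write Q = (54, 28).
Double-and-add on 9 = (1001)₂. Start with Q = (54, 28) for the leading 1-bit.
double: tangent at (54, 28): λ = (3·54² + 27)/(2·28) ≡ 52/56. 56⁻¹ ≡ 12 (mod 61) since 56·12 = 672 ≡ 1, so λ ≡ 52·12 ≡ 14.
  x = λ² - 54 - 54 = 196 - 108 ≡ 27; y = λ·(54 - 27) - 28 ≡ 45. → (27, 45)
double: tangent at (27, 45): λ = (3·27² + 27)/(2·45) ≡ 18/29. 29⁻¹ ≡ 40 (mod 61) since 29·40 = 1160 ≡ 1, so λ ≡ 18·40 ≡ 49.
  x = λ² - 27 - 27 = 2401 - 54 ≡ 29; y = λ·(27 - 29) - 45 ≡ 40. → (29, 40)
double: tangent at (29, 40): λ = (3·29² + 27)/(2·40) ≡ 49/19. 19⁻¹ ≡ 45 (mod 61), so λ ≡ 49·45 ≡ 9.
  x = λ² - 29 - 29 = 81 - 58 ≡ 23; y = λ·(29 - 23) - 40 ≡ 14. → (23, 14)
add Q: (23, 14) + (54, 28). λ = (28 - 14)/(54 - 23) ≡ 14/31 mod 61. 31⁻¹ ≡ 2 (mod 61) since 31·2 = 62 ≡ 1, so λ ≡ 28.
  x = λ² - 23 - 54 = 784 - 77 ≡ 36; y = λ·(23 - 36) - 14 ≡ 49. → (36, 49)

(36, 49)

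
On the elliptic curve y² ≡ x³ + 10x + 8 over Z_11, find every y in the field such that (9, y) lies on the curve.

none

x³ + 10x + 8 = 827 ≡ 2 (mod 11).
2 is a non-residue mod 11; no y exists.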